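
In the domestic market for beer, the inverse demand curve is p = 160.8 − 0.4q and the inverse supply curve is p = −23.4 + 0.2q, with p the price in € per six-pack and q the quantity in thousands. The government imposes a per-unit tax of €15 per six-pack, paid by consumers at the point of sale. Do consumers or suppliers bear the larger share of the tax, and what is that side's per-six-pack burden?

Consumers bear the larger share: €10 per six-pack.

Rewrite in direct form: qd = 402 − 2.5p and qs = 5p + 117.
Without the tax, 402 − 2.5p = 5p + 117 gives 7.5p = 285, so p* = €38 and q* = 307.
With the tax collected from consumers, demand (in seller-price terms) shifts: qd = 402 − 2.5(p + 15).
New equilibrium: consumers pay €48, suppliers receive €33, q = 282. (Wedge: pb − ps = 15.)
Per-six-pack burden: consumers €10, suppliers €5.
Consumers take the larger share because demand is less price-elastic here (demand slope 2.5 vs supply slope 5).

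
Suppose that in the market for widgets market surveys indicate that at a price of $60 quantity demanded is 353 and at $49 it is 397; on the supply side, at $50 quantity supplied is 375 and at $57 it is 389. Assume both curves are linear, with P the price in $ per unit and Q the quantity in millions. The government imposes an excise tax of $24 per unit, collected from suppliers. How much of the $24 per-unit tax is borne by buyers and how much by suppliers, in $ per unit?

Demand slope: (397 − 353)/(49 − 60) = -4, so Qd = 593 − 4P.
Supply slope: (389 − 375)/(57 − 50) = 2, so Qs = 2P + 275.
Without the tax, 593 − 4P = 2P + 275 gives 6P = 318, so P* = $53 and Q* = 381.
With the tax collected from suppliers, supply shifts: Qs = 2(P − 24) + 275.
New equilibrium: buyers pay $61, suppliers receive $37, Q = 349. (Wedge: Pb − Ps = 24.)
Burden on buyers: $8; on suppliers: $16. (They sum to $24.)

Buyers bear $8 per unit; suppliers bear $16 per unit.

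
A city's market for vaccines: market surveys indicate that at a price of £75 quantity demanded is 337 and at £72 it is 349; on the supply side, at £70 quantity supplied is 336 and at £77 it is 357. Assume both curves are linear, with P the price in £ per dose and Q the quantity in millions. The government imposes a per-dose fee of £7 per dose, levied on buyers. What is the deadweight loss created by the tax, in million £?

Deadweight loss = £42 million.

Demand slope: (349 − 337)/(72 − 75) = -4, so Qd = 637 − 4P.
Supply slope: (357 − 336)/(77 − 70) = 3, so Qs = 3P + 126.
Before the tax: set 637 − 4P = 3P + 126 → P* = £73, Q* = 345.
With the tax collected from buyers, demand (in seller-price terms) shifts: Qd = 637 − 4(P + 7).
Solving gives Q = 333 with buyers paying £76 and sellers receiving £69 (the £7 wedge).
Quantity falls by |ΔQ| = |345 − 333| = 12.
DWL = ½ · t · |ΔQ| = ½ · 7 · 12 = £42.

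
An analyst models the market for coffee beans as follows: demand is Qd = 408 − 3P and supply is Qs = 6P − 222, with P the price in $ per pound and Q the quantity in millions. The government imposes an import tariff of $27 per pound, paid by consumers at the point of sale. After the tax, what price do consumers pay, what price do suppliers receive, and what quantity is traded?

Without the tax, 408 − 3P = 6P − 222 gives 9P = 630, so P* = $70 and Q* = 198.
With the tax collected from consumers, demand (in seller-price terms) shifts: Qd = 408 − 3(P + 27).
New equilibrium: consumers pay $88, suppliers receive $61, Q = 144. (Wedge: Pb − Ps = 27.)

Consumers pay $88; suppliers receive $61; quantity = 144.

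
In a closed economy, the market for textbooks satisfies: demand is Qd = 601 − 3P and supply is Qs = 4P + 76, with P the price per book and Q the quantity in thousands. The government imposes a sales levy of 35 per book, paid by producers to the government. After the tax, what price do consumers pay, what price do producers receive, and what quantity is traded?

Consumers pay 95; producers receive 60; quantity = 316.

Without the tax, 601 − 3P = 4P + 76 gives 7P = 525, so P* = 75 and Q* = 376.
With the tax collected from producers, supply shifts: Qs = 4(P − 35) + 76.
Solving gives Q = 316 with consumers paying 95 and producers receiving 60 (the 35 wedge).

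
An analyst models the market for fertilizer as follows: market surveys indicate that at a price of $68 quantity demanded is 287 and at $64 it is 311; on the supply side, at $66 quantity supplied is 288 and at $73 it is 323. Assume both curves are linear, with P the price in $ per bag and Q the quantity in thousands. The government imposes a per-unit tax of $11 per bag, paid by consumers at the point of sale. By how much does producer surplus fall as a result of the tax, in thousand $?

Demand slope: (311 − 287)/(64 − 68) = -6, so Qd = 695 − 6P.
Supply slope: (323 − 288)/(73 − 66) = 5, so Qs = 5P − 42.
Before the tax: set 695 − 6P = 5P − 42 → P* = $67, Q* = 293.
With the tax collected from consumers, demand (in seller-price terms) shifts: Qd = 695 − 6(P + 11).
New equilibrium: consumers pay $72, sellers receive $61, Q = 263. (Wedge: Pb − Ps = 11.)
ΔPS is the trapezoid between Q = 263 and Q = 293 of height $6: ½ · (293 + 263) · 6 = $1668.

Producer surplus falls by $1668 thousand.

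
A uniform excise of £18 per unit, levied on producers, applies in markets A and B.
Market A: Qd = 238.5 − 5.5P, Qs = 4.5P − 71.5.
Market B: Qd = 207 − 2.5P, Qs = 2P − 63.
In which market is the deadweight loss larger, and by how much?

Market A, by £220.95.

Market A: pre-tax P* = £31, Q* = 68; post-tax Q = 23.45; deadweight loss = £400.95.
Market B: pre-tax P* = £60, Q* = 57; post-tax Q = 37; deadweight loss = £180.
Difference: £400.95 vs £180 → market A is larger by £220.95.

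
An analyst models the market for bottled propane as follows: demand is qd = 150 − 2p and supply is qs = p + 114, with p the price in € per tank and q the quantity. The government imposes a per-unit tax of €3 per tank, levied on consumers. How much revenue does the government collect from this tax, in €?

Without the tax, 150 − 2p = p + 114 gives 3p = 36, so p* = €12 and q* = 126.
With the tax collected from consumers, demand (in seller-price terms) shifts: qd = 150 − 2(p + 3).
New equilibrium: consumers pay €13, producers receive €10, q = 124. (Wedge: pb − ps = 3.)
Revenue = t · Q = 3 · 124 = €372.

Tax revenue = €372.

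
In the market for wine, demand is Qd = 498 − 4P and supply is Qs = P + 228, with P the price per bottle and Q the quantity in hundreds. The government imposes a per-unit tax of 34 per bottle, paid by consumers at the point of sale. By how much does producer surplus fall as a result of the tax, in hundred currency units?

Producer surplus falls by 7300.48 hundred.

Without the tax, 498 − 4P = P + 228 gives 5P = 270, so P* = 54 and Q* = 282.
With the tax collected from consumers, demand (in seller-price terms) shifts: Qd = 498 − 4(P + 34).
New equilibrium: consumers pay 60.8, sellers receive 26.8, Q = 254.8. (Wedge: Pb − Ps = 34.)
ΔPS is the trapezoid between Q = 254.8 and Q = 282 of height 27.2: ½ · (282 + 254.8) · 27.2 = 7300.48.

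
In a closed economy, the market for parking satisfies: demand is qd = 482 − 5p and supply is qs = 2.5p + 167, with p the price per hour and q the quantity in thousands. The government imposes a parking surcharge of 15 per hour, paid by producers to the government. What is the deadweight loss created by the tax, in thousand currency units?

Deadweight loss = 187.5 thousand.

Without the tax, 482 − 5p = 2.5p + 167 gives 7.5p = 315, so p* = 42 and q* = 272.
With the tax collected from producers, supply shifts: qs = 2.5(p − 15) + 167.
New equilibrium: consumers pay 47, producers receive 32, q = 247. (Wedge: pb − ps = 15.)
Quantity falls by |ΔQ| = |272 − 247| = 25.
DWL = ½ · t · |ΔQ| = ½ · 15 · 25 = 187.5.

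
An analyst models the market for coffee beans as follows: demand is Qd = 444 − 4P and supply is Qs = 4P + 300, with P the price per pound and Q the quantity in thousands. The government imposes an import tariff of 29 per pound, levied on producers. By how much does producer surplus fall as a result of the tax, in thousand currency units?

Before the tax: set 444 − 4P = 4P + 300 → P* = 18, Q* = 372.
With the tax collected from producers, supply shifts: Qs = 4(P − 29) + 300.
New equilibrium: buyers pay 32.5, producers receive 3.5, Q = 314. (Wedge: Pb − Ps = 29.)
ΔPS is the trapezoid between Q = 314 and Q = 372 of height 14.5: ½ · (372 + 314) · 14.5 = 4973.5.

Producer surplus falls by 4973.5 thousand.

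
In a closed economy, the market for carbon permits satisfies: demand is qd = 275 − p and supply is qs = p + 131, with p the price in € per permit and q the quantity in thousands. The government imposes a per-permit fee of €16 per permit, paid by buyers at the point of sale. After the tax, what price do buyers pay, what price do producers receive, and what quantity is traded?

Buyers pay €80; producers receive €64; quantity = 195.

Before the tax: set 275 − p = p + 131 → p* = €72, q* = 203.
With the tax collected from buyers, demand (in seller-price terms) shifts: qd = 275 − (p + 16).
New equilibrium: buyers pay €80, producers receive €64, q = 195. (Wedge: pb − ps = 16.)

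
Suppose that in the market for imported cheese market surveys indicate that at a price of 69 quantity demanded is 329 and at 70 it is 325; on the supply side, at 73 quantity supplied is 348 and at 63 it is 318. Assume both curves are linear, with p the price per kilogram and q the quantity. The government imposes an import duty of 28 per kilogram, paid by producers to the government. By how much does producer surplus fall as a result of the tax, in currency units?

Producer surplus falls by 4944.

Demand slope: (325 − 329)/(70 − 69) = -4, so qd = 605 − 4p.
Supply slope: (318 − 348)/(63 − 73) = 3, so qs = 3p + 129.
Without the tax, 605 − 4p = 3p + 129 gives 7p = 476, so p* = 68 and q* = 333.
With the tax collected from producers, supply shifts: qs = 3(p − 28) + 129.
New equilibrium: buyers pay 80, producers receive 52, q = 285. (Wedge: pb − ps = 28.)
ΔPS is the trapezoid between Q = 285 and Q = 333 of height 16: ½ · (333 + 285) · 16 = 4944.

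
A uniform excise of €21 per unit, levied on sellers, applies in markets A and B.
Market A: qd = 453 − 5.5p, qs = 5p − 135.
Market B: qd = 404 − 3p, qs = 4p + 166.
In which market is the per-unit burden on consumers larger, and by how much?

Market A: pre-tax p* = €56, q* = 145; post-tax q = 90; per-unit burden on consumers = €10.
Market B: pre-tax p* = €34, q* = 302; post-tax q = 266; per-unit burden on consumers = €12.
Difference: €10 vs €12 → market B is larger by €2.

Market B, by €2.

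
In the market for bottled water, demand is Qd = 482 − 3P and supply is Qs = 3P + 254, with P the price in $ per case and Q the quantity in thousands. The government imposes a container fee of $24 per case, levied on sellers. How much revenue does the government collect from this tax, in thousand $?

Tax revenue = $7968 thousand.

Without the tax, 482 − 3P = 3P + 254 gives 6P = 228, so P* = $38 and Q* = 368.
With the tax collected from sellers, supply shifts: Qs = 3(P − 24) + 254.
Solving gives Q = 332 with consumers paying $50 and sellers receiving $26 (the $24 wedge).
Revenue = t · Q = 24 · 332 = $7968.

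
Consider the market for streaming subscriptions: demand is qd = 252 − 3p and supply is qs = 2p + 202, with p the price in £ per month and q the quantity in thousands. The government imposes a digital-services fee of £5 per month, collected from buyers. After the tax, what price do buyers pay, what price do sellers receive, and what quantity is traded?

Before the tax: set 252 − 3p = 2p + 202 → p* = £10, q* = 222.
With the tax collected from buyers, demand (in seller-price terms) shifts: qd = 252 − 3(p + 5).
New equilibrium: buyers pay £12, sellers receive £7, q = 216. (Wedge: pb − ps = 5.)
The less price-elastic side of the market bears the larger share of a per-unit tax.

Buyers pay £12; sellers receive £7; quantity = 216.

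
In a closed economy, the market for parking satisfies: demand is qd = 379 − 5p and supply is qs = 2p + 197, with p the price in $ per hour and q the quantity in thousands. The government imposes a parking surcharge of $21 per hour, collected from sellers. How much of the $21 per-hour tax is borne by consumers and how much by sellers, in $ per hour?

Before the tax: set 379 − 5p = 2p + 197 → p* = $26, q* = 249.
With the tax collected from sellers, supply shifts: qs = 2(p − 21) + 197.
New equilibrium: consumers pay $32, sellers receive $11, q = 219. (Wedge: pb − ps = 21.)
Burden on consumers: $6; on sellers: $15. (They sum to $21.)
The less price-elastic side of the market bears the larger share of a per-unit tax.

Consumers bear $6 per hour; sellers bear $15 per hour.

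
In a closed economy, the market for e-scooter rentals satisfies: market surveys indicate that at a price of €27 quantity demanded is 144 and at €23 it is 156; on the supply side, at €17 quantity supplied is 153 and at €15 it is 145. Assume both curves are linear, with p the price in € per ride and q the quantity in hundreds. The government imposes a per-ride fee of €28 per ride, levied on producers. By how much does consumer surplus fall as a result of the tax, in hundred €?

Demand slope: (156 − 144)/(23 − 27) = -3, so qd = 225 − 3p.
Supply slope: (145 − 153)/(15 − 17) = 4, so qs = 4p + 85.
Without the tax, 225 − 3p = 4p + 85 gives 7p = 140, so p* = €20 and q* = 165.
With the tax collected from producers, supply shifts: qs = 4(p − 28) + 85.
Solving gives q = 117 with buyers paying €36 and producers receiving €8 (the €28 wedge).
ΔCS is the trapezoid between Q = 117 and Q = 165 of height €16: ½ · (165 + 117) · 16 = €2256.

Consumer surplus falls by €2256 hundred.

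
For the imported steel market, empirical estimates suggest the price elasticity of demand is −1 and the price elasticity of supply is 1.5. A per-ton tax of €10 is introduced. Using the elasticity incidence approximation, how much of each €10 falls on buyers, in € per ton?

Incidence ratio: buyers' share ≈ εs / (εs + |εd|) = 1.5 / (1.5 + 1) = 0.6.
So buyers bear ≈ 0.6 × €10 = €6; sellers bear €4.

Buyers bear ≈ €6 per ton.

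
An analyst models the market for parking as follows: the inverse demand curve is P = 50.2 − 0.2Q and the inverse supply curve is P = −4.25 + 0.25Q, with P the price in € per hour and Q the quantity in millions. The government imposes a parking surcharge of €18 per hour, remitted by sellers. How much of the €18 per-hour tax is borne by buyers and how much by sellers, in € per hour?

Buyers bear €8 per hour; sellers bear €10 per hour.

Rewrite in direct form: Qd = 251 − 5P and Qs = 4P + 17.
Without the tax, 251 − 5P = 4P + 17 gives 9P = 234, so P* = €26 and Q* = 121.
With the tax collected from sellers, supply shifts: Qs = 4(P − 18) + 17.
New equilibrium: buyers pay €34, sellers receive €16, Q = 81. (Wedge: Pb − Ps = 18.)
Burden on buyers: €8; on sellers: €10. (They sum to €18.)
The less price-elastic side of the market bears the larger share of a per-unit tax.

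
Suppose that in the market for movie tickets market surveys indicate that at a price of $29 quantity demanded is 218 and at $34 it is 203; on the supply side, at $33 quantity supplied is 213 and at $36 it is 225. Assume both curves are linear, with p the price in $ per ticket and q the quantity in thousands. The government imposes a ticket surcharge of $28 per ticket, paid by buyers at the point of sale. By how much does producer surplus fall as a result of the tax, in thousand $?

Producer surplus falls by $2220 thousand.

Demand slope: (203 − 218)/(34 − 29) = -3, so qd = 305 − 3p.
Supply slope: (225 − 213)/(36 − 33) = 4, so qs = 4p + 81.
Without the tax, 305 − 3p = 4p + 81 gives 7p = 224, so p* = $32 and q* = 209.
With the tax collected from buyers, demand (in seller-price terms) shifts: qd = 305 − 3(p + 28).
Solving gives q = 161 with buyers paying $48 and suppliers receiving $20 (the $28 wedge).
ΔPS is the trapezoid between Q = 161 and Q = 209 of height $12: ½ · (209 + 161) · 12 = $2220.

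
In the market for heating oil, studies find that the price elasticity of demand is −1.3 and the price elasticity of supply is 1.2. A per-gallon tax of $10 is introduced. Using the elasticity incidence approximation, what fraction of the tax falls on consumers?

Incidence ratio: consumers' share ≈ εs / (εs + |εd|) = 1.2 / (1.2 + 1.3) = 0.48.
Supply is the less elastic side, so consumers bear the smaller share.

Consumers' share ≈ 0.48.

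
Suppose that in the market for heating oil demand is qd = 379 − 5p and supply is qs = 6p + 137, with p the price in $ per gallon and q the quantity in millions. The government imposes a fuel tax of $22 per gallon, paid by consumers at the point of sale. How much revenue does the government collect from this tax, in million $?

Tax revenue = $4598 million.

Before the tax: set 379 − 5p = 6p + 137 → p* = $22, q* = 269.
With the tax collected from consumers, demand (in seller-price terms) shifts: qd = 379 − 5(p + 22).
Solving gives q = 209 with consumers paying $34 and sellers receiving $12 (the $22 wedge).
Revenue = t · Q = 22 · 209 = $4598.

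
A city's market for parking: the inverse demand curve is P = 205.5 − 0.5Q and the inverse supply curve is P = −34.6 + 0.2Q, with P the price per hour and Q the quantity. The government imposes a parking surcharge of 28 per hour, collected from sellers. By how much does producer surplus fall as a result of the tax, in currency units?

Inverting to Q(P) form: Qd = 411 − 2P; Qs = 5P + 173.
Without the tax, 411 − 2P = 5P + 173 gives 7P = 238, so P* = 34 and Q* = 343.
With the tax collected from sellers, supply shifts: Qs = 5(P − 28) + 173.
New equilibrium: consumers pay 54, sellers receive 26, Q = 303. (Wedge: Pb − Ps = 28.)
ΔPS is the trapezoid between Q = 303 and Q = 343 of height 8: ½ · (343 + 303) · 8 = 2584.

Producer surplus falls by 2584.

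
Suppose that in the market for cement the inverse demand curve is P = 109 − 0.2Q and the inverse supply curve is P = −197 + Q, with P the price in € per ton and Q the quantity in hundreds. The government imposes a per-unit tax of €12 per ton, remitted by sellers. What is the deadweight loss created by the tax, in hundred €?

Inverting to Q(P) form: Qd = 545 − 5P; Qs = P + 197.
Before the tax: set 545 − 5P = P + 197 → P* = €58, Q* = 255.
With the tax collected from sellers, supply shifts: Qs = (P − 12) + 197.
New equilibrium: consumers pay €60, sellers receive €48, Q = 245. (Wedge: Pb − Ps = 12.)
Quantity falls by |ΔQ| = |255 − 245| = 10.
DWL = ½ · t · |ΔQ| = ½ · 12 · 10 = €60.

Deadweight loss = €60 hundred.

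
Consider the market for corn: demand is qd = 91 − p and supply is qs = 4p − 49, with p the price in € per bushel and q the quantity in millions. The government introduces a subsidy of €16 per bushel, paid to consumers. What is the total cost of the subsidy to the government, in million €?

Without the subsidy, 91 − p = 4p − 49 gives 5p = 140, so p* = €28 and q* = 63.
With a per-unit subsidy paid to consumers, each effectively pays p − 16, so demand becomes qd = 91 − (p − 16).
Solving gives q = 75.8 with consumers paying €15.2 and suppliers receiving €31.2 (the €16 wedge).
Outlay = t · Q = 16 · 75.8 = €1212.8.

Government outlay = €1212.8 million.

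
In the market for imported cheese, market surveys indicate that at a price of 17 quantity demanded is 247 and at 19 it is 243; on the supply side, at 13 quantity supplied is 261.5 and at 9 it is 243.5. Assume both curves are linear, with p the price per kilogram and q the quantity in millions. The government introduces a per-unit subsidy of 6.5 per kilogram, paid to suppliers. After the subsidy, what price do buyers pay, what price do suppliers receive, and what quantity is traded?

Buyers pay 7.5; suppliers receive 14; quantity = 266.

Demand slope: (243 − 247)/(19 − 17) = -2, so qd = 281 − 2p.
Supply slope: (243.5 − 261.5)/(9 − 13) = 4.5, so qs = 4.5p + 203.
Without the subsidy, 281 − 2p = 4.5p + 203 gives 6.5p = 78, so p* = 12 and q* = 257.
With a per-unit subsidy paid to suppliers, each receives p + 6.5 per unit sold, so supply becomes qs = 4.5(p + 6.5) + 203.
Solving gives q = 266 with buyers paying 7.5 and suppliers receiving 14 (the 6.5 wedge).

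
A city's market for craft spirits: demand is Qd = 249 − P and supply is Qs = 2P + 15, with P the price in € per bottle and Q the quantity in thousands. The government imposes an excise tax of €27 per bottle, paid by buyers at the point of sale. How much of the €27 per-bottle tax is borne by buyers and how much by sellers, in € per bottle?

Before the tax: set 249 − P = 2P + 15 → P* = €78, Q* = 171.
With the tax collected from buyers, demand (in seller-price terms) shifts: Qd = 249 − (P + 27).
New equilibrium: buyers pay €96, sellers receive €69, Q = 153. (Wedge: Pb − Ps = 27.)
Burden on buyers: €18; on sellers: €9. (They sum to €27.)

Buyers bear €18 per bottle; sellers bear €9 per bottle.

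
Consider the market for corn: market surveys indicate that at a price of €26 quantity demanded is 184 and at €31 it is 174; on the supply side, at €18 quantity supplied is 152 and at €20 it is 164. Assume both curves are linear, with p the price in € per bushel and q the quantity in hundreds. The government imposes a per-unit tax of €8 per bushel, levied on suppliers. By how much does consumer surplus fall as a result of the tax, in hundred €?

Demand slope: (174 − 184)/(31 − 26) = -2, so qd = 236 − 2p.
Supply slope: (164 − 152)/(20 − 18) = 6, so qs = 6p + 44.
Before the tax: set 236 − 2p = 6p + 44 → p* = €24, q* = 188.
With the tax collected from suppliers, supply shifts: qs = 6(p − 8) + 44.
Solving gives q = 176 with buyers paying €30 and suppliers receiving €22 (the €8 wedge).
ΔCS is the trapezoid between Q = 176 and Q = 188 of height €6: ½ · (188 + 176) · 6 = €1092.

Consumer surplus falls by €1092 hundred.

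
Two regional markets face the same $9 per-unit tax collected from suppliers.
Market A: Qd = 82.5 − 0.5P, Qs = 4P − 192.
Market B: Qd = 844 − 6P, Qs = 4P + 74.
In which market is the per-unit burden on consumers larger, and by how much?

Market A: pre-tax P* = $61, Q* = 52; post-tax Q = 48; per-unit burden on consumers = $8.
Market B: pre-tax P* = $77, Q* = 382; post-tax Q = 360.4; per-unit burden on consumers = $3.6.
Difference: $8 vs $3.6 → market A is larger by $4.4.

Market A, by $4.4.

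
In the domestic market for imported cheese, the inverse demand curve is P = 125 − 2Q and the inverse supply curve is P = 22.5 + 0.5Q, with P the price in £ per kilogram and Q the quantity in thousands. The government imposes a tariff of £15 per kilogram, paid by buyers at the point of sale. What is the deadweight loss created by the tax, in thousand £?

Inverting to Q(P) form: Qd = 62.5 − 0.5P; Qs = 2P − 45.
Before the tax: set 62.5 − 0.5P = 2P − 45 → P* = £43, Q* = 41.
With the tax collected from buyers, demand (in seller-price terms) shifts: Qd = 62.5 − 0.5(P + 15).
New equilibrium: buyers pay £55, sellers receive £40, Q = 35. (Wedge: Pb − Ps = 15.)
Quantity falls by |ΔQ| = |41 − 35| = 6.
DWL = ½ · t · |ΔQ| = ½ · 15 · 6 = £45.

Deadweight loss = £45 thousand.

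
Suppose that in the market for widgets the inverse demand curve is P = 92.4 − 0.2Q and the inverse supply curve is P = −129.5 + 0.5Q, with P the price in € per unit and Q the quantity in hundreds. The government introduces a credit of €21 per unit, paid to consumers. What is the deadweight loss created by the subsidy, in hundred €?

Deadweight loss = €315 hundred.

Rewrite in direct form: Qd = 462 − 5P and Qs = 2P + 259.
Before the subsidy: set 462 − 5P = 2P + 259 → P* = €29, Q* = 317.
With a per-unit subsidy paid to consumers, each effectively pays P − 21, so demand becomes Qd = 462 − 5(P − 21).
New equilibrium: consumers pay €23, producers receive €44, Q = 347. (Wedge: Pb − Ps = −21.)
Quantity rises by |ΔQ| = |317 − 347| = 30.
DWL = ½ · t · |ΔQ| = ½ · 21 · 30 = €315.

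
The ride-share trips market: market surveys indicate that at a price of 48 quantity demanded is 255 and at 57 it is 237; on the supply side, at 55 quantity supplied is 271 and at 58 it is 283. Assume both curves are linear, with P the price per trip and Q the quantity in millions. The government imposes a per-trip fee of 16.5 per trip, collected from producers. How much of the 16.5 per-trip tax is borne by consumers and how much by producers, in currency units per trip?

Demand slope: (237 − 255)/(57 − 48) = -2, so Qd = 351 − 2P.
Supply slope: (283 − 271)/(58 − 55) = 4, so Qs = 4P + 51.
Without the tax, 351 − 2P = 4P + 51 gives 6P = 300, so P* = 50 and Q* = 251.
With the tax collected from producers, supply shifts: Qs = 4(P − 16.5) + 51.
Solving gives Q = 229 with consumers paying 61 and producers receiving 44.5 (the 16.5 wedge).
Burden on consumers: 11; on producers: 5.5. (They sum to 16.5.)

Consumers bear 11 per trip; producers bear 5.5 per trip.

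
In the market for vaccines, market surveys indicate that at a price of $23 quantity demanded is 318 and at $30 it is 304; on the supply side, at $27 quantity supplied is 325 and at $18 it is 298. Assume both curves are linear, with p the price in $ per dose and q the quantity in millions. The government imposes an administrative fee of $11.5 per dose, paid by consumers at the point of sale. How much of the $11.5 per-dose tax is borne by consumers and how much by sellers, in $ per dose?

Demand slope: (304 − 318)/(30 − 23) = -2, so qd = 364 − 2p.
Supply slope: (298 − 325)/(18 − 27) = 3, so qs = 3p + 244.
Without the tax, 364 − 2p = 3p + 244 gives 5p = 120, so p* = $24 and q* = 316.
With the tax collected from consumers, demand (in seller-price terms) shifts: qd = 364 − 2(p + 11.5).
New equilibrium: consumers pay $30.9, sellers receive $19.4, q = 302.2. (Wedge: pb − ps = 11.5.)
Burden on consumers: $6.9; on sellers: $4.6. (They sum to $11.5.)
The less price-elastic side of the market bears the larger share of a per-unit tax.

Consumers bear $6.9 per dose; sellers bear $4.6 per dose.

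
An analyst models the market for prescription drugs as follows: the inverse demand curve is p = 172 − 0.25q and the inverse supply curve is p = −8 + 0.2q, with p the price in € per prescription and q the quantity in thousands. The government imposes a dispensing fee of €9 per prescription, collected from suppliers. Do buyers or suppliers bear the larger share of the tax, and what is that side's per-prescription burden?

Inverting to q(p) form: qd = 688 − 4p; qs = 5p + 40.
Without the tax, 688 − 4p = 5p + 40 gives 9p = 648, so p* = €72 and q* = 400.
With the tax collected from suppliers, supply shifts: qs = 5(p − 9) + 40.
Solving gives q = 380 with buyers paying €77 and suppliers receiving €68 (the €9 wedge).
Per-prescription burden: buyers €5, suppliers €4.
Buyers take the larger share because demand is less price-elastic here (demand slope 4 vs supply slope 5).
The less price-elastic side of the market bears the larger share of a per-unit tax.

Buyers bear the larger share: €5 per prescription.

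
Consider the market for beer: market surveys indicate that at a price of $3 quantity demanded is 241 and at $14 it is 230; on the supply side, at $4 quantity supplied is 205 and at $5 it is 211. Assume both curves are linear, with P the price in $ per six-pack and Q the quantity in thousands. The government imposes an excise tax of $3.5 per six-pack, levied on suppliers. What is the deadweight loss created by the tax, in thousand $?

Demand slope: (230 − 241)/(14 − 3) = -1, so Qd = 244 − P.
Supply slope: (211 − 205)/(5 − 4) = 6, so Qs = 6P + 181.
Without the tax, 244 − P = 6P + 181 gives 7P = 63, so P* = $9 and Q* = 235.
With the tax collected from suppliers, supply shifts: Qs = 6(P − 3.5) + 181.
Solving gives Q = 232 with buyers paying $12 and suppliers receiving $8.5 (the $3.5 wedge).
Quantity falls by |ΔQ| = |235 − 232| = 3.
DWL = ½ · t · |ΔQ| = ½ · 3.5 · 3 = $5.25.

Deadweight loss = $5.25 thousand.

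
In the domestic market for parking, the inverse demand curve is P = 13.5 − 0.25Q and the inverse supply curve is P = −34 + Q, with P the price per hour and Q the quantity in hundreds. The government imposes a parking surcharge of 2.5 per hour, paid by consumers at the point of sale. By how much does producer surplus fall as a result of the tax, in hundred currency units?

Rewrite in direct form: Qd = 54 − 4P and Qs = P + 34.
Before the tax: set 54 − 4P = P + 34 → P* = 4, Q* = 38.
With the tax collected from consumers, demand (in seller-price terms) shifts: Qd = 54 − 4(P + 2.5).
New equilibrium: consumers pay 4.5, sellers receive 2, Q = 36. (Wedge: Pb − Ps = 2.5.)
ΔPS is the trapezoid between Q = 36 and Q = 38 of height 2: ½ · (38 + 36) · 2 = 74.

Producer surplus falls by 74 hundred.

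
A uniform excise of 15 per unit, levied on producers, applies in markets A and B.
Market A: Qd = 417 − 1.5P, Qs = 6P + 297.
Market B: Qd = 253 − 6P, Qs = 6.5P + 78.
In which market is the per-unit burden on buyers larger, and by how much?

Market A, by 4.2.

Market A: pre-tax P* = 16, Q* = 393; post-tax Q = 375; per-unit burden on buyers = 12.
Market B: pre-tax P* = 14, Q* = 169; post-tax Q = 122.2; per-unit burden on buyers = 7.8.
Difference: 12 vs 7.8 → market A is larger by 4.2.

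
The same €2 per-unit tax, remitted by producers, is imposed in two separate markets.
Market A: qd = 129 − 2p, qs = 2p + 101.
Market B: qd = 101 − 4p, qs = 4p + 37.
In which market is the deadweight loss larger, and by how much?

Market A: pre-tax p* = €7, q* = 115; post-tax q = 113; deadweight loss = €2.
Market B: pre-tax p* = €8, q* = 69; post-tax q = 65; deadweight loss = €4.
Difference: €2 vs €4 → market B is larger by €2.

Market B, by €2.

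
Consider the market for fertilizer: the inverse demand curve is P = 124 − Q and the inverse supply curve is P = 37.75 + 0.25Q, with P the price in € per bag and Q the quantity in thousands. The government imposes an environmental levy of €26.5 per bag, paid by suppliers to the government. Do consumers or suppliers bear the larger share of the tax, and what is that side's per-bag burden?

Consumers bear the larger share: €21.2 per bag.

Rewrite in direct form: Qd = 124 − P and Qs = 4P − 151.
Without the tax, 124 − P = 4P − 151 gives 5P = 275, so P* = €55 and Q* = 69.
With the tax collected from suppliers, supply shifts: Qs = 4(P − 26.5) − 151.
New equilibrium: consumers pay €76.2, suppliers receive €49.7, Q = 47.8. (Wedge: Pb − Ps = 26.5.)
Per-bag burden: consumers €21.2, suppliers €5.3.
Consumers take the larger share because demand is less price-elastic here (demand slope 1 vs supply slope 4).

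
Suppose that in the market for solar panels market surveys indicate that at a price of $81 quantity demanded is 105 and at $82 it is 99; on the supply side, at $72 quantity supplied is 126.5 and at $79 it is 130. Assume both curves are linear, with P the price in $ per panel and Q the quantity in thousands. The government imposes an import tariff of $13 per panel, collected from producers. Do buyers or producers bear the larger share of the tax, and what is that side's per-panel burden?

Producers bear the larger share: $12 per panel.

Demand slope: (99 − 105)/(82 − 81) = -6, so Qd = 591 − 6P.
Supply slope: (130 − 126.5)/(79 − 72) = 0.5, so Qs = 0.5P + 90.5.
Without the tax, 591 − 6P = 0.5P + 90.5 gives 6.5P = 500.5, so P* = $77 and Q* = 129.
With the tax collected from producers, supply shifts: Qs = 0.5(P − 13) + 90.5.
Solving gives Q = 123 with buyers paying $78 and producers receiving $65 (the $13 wedge).
Per-panel burden: buyers $1, producers $12.
Producers take the larger share because supply is less price-elastic here (demand slope 6 vs supply slope 0.5).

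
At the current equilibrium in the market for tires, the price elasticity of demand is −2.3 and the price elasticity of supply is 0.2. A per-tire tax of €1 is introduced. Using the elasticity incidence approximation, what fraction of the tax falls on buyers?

Buyers' share ≈ 0.08.

Incidence ratio: buyers' share ≈ εs / (εs + |εd|) = 0.2 / (0.2 + 2.3) = 0.08.
Supply is the less elastic side, so buyers bear the smaller share.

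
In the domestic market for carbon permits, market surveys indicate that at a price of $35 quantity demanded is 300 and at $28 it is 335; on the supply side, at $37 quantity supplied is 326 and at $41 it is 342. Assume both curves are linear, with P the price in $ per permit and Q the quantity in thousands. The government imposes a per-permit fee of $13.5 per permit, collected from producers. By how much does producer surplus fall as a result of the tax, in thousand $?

Demand slope: (335 − 300)/(28 − 35) = -5, so Qd = 475 − 5P.
Supply slope: (342 − 326)/(41 − 37) = 4, so Qs = 4P + 178.
Without the tax, 475 − 5P = 4P + 178 gives 9P = 297, so P* = $33 and Q* = 310.
With the tax collected from producers, supply shifts: Qs = 4(P − 13.5) + 178.
Solving gives Q = 280 with consumers paying $39 and producers receiving $25.5 (the $13.5 wedge).
ΔPS is the trapezoid between Q = 280 and Q = 310 of height $7.5: ½ · (310 + 280) · 7.5 = $2212.5.

Producer surplus falls by $2212.5 thousand.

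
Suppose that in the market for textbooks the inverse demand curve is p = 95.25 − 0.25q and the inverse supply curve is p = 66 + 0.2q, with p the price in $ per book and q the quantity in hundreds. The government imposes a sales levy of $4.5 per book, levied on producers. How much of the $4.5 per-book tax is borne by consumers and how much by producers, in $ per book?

Consumers bear $2.5 per book; producers bear $2 per book.

Rewrite in direct form: qd = 381 − 4p and qs = 5p − 330.
Before the tax: set 381 − 4p = 5p − 330 → p* = $79, q* = 65.
With the tax collected from producers, supply shifts: qs = 5(p − 4.5) − 330.
New equilibrium: consumers pay $81.5, producers receive $77, q = 55. (Wedge: pb − ps = 4.5.)
Burden on consumers: $2.5; on producers: $2. (They sum to $4.5.)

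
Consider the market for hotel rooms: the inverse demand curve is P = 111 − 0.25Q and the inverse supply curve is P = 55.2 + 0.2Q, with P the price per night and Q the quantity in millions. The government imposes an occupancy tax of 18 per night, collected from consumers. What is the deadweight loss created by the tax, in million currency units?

Deadweight loss = 360 million.

Inverting to Q(P) form: Qd = 444 − 4P; Qs = 5P − 276.
Before the tax: set 444 − 4P = 5P − 276 → P* = 80, Q* = 124.
With the tax collected from consumers, demand (in seller-price terms) shifts: Qd = 444 − 4(P + 18).
New equilibrium: consumers pay 90, producers receive 72, Q = 84. (Wedge: Pb − Ps = 18.)
Quantity falls by |ΔQ| = |124 − 84| = 40.
DWL = ½ · t · |ΔQ| = ½ · 18 · 40 = 360.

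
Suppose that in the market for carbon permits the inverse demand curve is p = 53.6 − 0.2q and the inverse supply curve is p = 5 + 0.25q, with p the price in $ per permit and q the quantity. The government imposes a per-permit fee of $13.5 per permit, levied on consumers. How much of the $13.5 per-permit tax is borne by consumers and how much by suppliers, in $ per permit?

Rewrite in direct form: qd = 268 − 5p and qs = 4p − 20.
Without the tax, 268 − 5p = 4p − 20 gives 9p = 288, so p* = $32 and q* = 108.
With the tax collected from consumers, demand (in seller-price terms) shifts: qd = 268 − 5(p + 13.5).
New equilibrium: consumers pay $38, suppliers receive $24.5, q = 78. (Wedge: pb − ps = 13.5.)
Burden on consumers: $6; on suppliers: $7.5. (They sum to $13.5.)

Consumers bear $6 per permit; suppliers bear $7.5 per permit.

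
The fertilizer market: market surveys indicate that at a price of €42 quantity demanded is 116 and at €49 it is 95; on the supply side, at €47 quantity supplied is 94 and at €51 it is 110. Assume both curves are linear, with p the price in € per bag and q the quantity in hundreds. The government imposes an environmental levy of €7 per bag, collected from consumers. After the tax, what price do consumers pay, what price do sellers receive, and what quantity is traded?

Consumers pay €52; sellers receive €45; quantity = 86.

Demand slope: (95 − 116)/(49 − 42) = -3, so qd = 242 − 3p.
Supply slope: (110 − 94)/(51 − 47) = 4, so qs = 4p − 94.
Without the tax, 242 − 3p = 4p − 94 gives 7p = 336, so p* = €48 and q* = 98.
With the tax collected from consumers, demand (in seller-price terms) shifts: qd = 242 − 3(p + 7).
New equilibrium: consumers pay €52, sellers receive €45, q = 86. (Wedge: pb − ps = 7.)
The less price-elastic side of the market bears the larger share of a per-unit tax.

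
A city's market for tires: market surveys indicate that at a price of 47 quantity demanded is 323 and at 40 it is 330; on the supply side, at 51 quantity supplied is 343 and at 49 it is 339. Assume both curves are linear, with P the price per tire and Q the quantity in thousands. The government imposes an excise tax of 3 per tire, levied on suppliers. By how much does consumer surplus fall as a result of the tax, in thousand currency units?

Demand slope: (330 − 323)/(40 − 47) = -1, so Qd = 370 − P.
Supply slope: (339 − 343)/(49 − 51) = 2, so Qs = 2P + 241.
Without the tax, 370 − P = 2P + 241 gives 3P = 129, so P* = 43 and Q* = 327.
With the tax collected from suppliers, supply shifts: Qs = 2(P − 3) + 241.
Solving gives Q = 325 with buyers paying 45 and suppliers receiving 42 (the 3 wedge).
ΔCS is the trapezoid between Q = 325 and Q = 327 of height 2: ½ · (327 + 325) · 2 = 652.

Consumer surplus falls by 652 thousand.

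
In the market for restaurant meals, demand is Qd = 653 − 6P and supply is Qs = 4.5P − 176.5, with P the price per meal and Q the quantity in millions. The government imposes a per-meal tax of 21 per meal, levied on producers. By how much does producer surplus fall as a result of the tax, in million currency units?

Before the tax: set 653 − 6P = 4.5P − 176.5 → P* = 79, Q* = 179.
With the tax collected from producers, supply shifts: Qs = 4.5(P − 21) − 176.5.
Solving gives Q = 125 with consumers paying 88 and producers receiving 67 (the 21 wedge).
ΔPS is the trapezoid between Q = 125 and Q = 179 of height 12: ½ · (179 + 125) · 12 = 1824.

Producer surplus falls by 1824 million.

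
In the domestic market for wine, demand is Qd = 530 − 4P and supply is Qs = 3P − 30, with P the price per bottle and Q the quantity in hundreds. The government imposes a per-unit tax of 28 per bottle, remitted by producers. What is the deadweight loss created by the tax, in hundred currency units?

Before the tax: set 530 − 4P = 3P − 30 → P* = 80, Q* = 210.
With the tax collected from producers, supply shifts: Qs = 3(P − 28) − 30.
New equilibrium: buyers pay 92, producers receive 64, Q = 162. (Wedge: Pb − Ps = 28.)
Quantity falls by |ΔQ| = |210 − 162| = 48.
DWL = ½ · t · |ΔQ| = ½ · 28 · 48 = 672.

Deadweight loss = 672 hundred.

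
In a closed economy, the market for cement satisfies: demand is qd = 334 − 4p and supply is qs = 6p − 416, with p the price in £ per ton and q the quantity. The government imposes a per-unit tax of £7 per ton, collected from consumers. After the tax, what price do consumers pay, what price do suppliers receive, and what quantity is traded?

Consumers pay £79.2; suppliers receive £72.2; quantity = 17.2.

Without the tax, 334 − 4p = 6p − 416 gives 10p = 750, so p* = £75 and q* = 34.
With the tax collected from consumers, demand (in seller-price terms) shifts: qd = 334 − 4(p + 7).
Solving gives q = 17.2 with consumers paying £79.2 and suppliers receiving £72.2 (the £7 wedge).
The less price-elastic side of the market bears the larger share of a per-unit tax.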